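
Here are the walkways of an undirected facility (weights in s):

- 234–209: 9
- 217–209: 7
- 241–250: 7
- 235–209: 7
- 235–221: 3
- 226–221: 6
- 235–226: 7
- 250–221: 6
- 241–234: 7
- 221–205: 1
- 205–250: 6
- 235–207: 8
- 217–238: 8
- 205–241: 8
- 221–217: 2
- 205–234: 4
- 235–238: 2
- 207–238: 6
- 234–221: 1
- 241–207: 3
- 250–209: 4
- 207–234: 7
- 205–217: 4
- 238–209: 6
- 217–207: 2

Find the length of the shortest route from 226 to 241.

Running Dijkstra from 226:
226: 0
221: 6  (via 226)
235: 7  (via 226)
205: 7  (via 221)
234: 7  (via 221)
217: 8  (via 221)
238: 9  (via 235)
207: 10  (via 217)
250: 12  (via 221)
241: 13  (via 207)
Shortest route: 226 → 221 → 217 → 207 → 241 = 13 s.

13 s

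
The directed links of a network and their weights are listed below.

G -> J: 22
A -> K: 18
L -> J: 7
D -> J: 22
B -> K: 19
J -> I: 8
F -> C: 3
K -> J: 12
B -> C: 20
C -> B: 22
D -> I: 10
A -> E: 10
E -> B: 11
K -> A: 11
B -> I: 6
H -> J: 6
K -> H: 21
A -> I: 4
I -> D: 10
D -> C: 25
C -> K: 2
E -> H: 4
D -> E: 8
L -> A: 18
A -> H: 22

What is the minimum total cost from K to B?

32

Settle nodes by increasing distance from K:
K: 0
A: 11  (via K)
J: 12  (via K)
I: 15  (via A)
E: 21  (via A)
H: 21  (via K)
D: 25  (via I)
B: 32  (via E)
Shortest route: K → A → E → B = 32.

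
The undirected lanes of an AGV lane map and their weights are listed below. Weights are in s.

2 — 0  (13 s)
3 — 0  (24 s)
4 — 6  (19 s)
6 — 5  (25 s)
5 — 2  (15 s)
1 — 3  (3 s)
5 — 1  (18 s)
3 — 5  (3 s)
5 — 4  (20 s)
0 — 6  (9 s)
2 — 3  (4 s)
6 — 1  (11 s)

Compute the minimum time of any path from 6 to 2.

18 s

Candidate routes:
6 - 1 - 3 - 2: 11+3+4 = 18
6 - 0 - 2: 9+13 = 22
Cheapest is 6 - 1 - 3 - 2 at 18 s.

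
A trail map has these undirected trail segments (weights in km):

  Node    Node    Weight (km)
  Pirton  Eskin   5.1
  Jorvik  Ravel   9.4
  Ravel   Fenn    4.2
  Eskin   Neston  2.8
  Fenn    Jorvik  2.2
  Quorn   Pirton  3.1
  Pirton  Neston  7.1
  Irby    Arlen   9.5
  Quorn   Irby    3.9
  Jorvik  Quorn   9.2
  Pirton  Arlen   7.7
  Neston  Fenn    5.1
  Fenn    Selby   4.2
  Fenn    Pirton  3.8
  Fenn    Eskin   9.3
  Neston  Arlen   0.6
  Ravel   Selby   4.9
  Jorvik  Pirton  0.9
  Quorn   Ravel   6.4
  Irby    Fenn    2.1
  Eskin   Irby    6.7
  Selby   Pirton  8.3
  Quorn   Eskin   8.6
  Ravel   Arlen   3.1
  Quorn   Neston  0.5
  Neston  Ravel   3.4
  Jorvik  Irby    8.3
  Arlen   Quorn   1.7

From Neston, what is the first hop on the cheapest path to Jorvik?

Quorn

Compare a few routes:
Neston–Quorn–Pirton–Jorvik: 0.5+3.1+0.9 = 4.5
Neston–Arlen–Quorn–Pirton–Jorvik: 0.6+1.7+3.1+0.9 = 6.3
Cheapest is Neston–Quorn–Pirton–Jorvik at 4.5 km.
So from Neston the first move is to Quorn.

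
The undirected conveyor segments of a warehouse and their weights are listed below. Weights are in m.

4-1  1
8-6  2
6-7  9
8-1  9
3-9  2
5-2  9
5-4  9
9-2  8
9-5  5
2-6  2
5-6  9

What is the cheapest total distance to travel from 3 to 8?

14 m

Candidate routes:
3 - 9 - 2 - 6 - 8: 2+8+2+2 = 14
3 - 9 - 5 - 6 - 8: 2+5+9+2 = 18
The minimum is 14 m via 3 - 9 - 2 - 6 - 8.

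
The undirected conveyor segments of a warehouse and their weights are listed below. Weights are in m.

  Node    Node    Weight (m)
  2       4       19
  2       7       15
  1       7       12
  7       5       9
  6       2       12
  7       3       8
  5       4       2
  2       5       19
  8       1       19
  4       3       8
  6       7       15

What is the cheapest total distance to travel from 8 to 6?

46 m

Compare a few routes:
8–1–7–6: 19+12+15 = 46
8–1–7–2–6: 19+12+15+12 = 58
The minimum is 46 m via 8–1–7–6.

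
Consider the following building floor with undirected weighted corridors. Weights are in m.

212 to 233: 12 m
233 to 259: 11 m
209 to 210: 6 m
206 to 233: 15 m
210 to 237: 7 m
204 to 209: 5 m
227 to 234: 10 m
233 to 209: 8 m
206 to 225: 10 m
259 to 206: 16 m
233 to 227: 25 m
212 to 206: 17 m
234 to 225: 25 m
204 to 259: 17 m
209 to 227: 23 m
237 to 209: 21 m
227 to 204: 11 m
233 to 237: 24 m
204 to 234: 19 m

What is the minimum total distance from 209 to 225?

33 m

Candidate routes:
209 → 233 → 259 → 206 → 225: 8+11+16+10 = 45
209 → 204 → 259 → 206 → 225: 5+17+16+10 = 48
209 → 233 → 206 → 225: 8+15+10 = 33
209 → 233 → 212 → 206 → 225: 8+12+17+10 = 47
Cheapest is 209 → 233 → 206 → 225 at 33 m.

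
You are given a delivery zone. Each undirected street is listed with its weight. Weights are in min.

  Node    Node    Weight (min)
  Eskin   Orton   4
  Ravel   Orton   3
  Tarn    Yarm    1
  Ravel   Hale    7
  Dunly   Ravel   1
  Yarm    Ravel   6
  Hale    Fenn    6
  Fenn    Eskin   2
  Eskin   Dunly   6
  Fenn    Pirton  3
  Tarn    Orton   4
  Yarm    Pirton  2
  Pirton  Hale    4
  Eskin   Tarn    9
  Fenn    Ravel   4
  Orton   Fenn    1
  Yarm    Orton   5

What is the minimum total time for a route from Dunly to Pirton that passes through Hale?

Best Dunly to Hale: Dunly → Ravel → Hale costing 8
Best Hale to Pirton: Hale → Pirton costing 4
Total via Hale: 8 + 4 = 12 min.

12 min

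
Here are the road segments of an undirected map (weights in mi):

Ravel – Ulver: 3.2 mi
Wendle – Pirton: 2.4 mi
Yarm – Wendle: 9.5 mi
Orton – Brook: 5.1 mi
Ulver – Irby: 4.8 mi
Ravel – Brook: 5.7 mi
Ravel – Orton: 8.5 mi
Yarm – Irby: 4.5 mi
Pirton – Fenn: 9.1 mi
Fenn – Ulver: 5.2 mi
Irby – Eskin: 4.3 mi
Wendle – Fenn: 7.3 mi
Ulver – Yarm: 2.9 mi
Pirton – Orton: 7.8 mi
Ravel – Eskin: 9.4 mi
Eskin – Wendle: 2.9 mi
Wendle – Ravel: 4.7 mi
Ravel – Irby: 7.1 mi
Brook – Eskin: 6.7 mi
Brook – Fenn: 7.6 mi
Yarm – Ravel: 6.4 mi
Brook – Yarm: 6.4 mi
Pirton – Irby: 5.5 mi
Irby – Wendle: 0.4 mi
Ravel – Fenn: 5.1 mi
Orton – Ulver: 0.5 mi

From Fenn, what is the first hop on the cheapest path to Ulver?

Ulver

Candidate routes:
Fenn → Ravel → Ulver: 5.1+3.2 = 8.3
Fenn → Ulver: 5.2 = 5.2
Cheapest is Fenn → Ulver at 5.2 mi.
So from Fenn the first move is to Ulver.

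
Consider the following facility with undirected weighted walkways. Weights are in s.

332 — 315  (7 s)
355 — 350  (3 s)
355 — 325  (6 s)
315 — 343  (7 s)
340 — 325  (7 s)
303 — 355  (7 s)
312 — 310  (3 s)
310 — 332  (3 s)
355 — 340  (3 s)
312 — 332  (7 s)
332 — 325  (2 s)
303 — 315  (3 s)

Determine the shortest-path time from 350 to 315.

13 s

Candidate routes:
350 - 355 - 325 - 332 - 315: 3+6+2+7 = 18
350 - 355 - 340 - 325 - 332 - 315: 3+3+7+2+7 = 22
350 - 355 - 303 - 315: 3+7+3 = 13
Cheapest is 350 - 355 - 303 - 315 at 13 s.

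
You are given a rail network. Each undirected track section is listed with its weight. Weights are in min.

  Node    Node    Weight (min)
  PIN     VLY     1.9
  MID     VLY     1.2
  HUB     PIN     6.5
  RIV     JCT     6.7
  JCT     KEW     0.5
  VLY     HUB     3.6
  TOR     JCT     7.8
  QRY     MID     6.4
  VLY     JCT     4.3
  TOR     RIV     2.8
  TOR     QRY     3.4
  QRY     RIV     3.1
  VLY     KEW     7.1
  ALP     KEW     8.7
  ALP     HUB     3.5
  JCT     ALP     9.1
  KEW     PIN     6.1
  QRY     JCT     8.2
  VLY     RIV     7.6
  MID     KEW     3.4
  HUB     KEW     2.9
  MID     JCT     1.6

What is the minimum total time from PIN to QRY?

9.5 min

Candidate routes:
PIN - VLY - MID - QRY: 1.9+1.2+6.4 = 9.5
PIN - VLY - JCT - MID - QRY: 1.9+4.3+1.6+6.4 = 14.2
PIN - VLY - MID - JCT - QRY: 1.9+1.2+1.6+8.2 = 12.9
PIN - VLY - RIV - QRY: 1.9+7.6+3.1 = 12.6
The minimum is 9.5 min via PIN - VLY - MID - QRY.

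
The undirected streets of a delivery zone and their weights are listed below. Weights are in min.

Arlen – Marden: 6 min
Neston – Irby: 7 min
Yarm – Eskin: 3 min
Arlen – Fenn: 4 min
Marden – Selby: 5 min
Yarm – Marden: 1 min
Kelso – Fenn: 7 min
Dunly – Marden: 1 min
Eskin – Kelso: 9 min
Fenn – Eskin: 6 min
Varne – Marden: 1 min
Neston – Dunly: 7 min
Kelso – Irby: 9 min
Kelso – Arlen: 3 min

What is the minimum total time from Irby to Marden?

15 min

Compare a few routes:
Irby → Kelso → Eskin → Yarm → Marden: 9+9+3+1 = 22
Irby → Kelso → Fenn → Eskin → Yarm → Marden: 9+7+6+3+1 = 26
Irby → Neston → Dunly → Marden: 7+7+1 = 15
Irby → Kelso → Arlen → Marden: 9+3+6 = 18
The minimum is 15 min via Irby → Neston → Dunly → Marden.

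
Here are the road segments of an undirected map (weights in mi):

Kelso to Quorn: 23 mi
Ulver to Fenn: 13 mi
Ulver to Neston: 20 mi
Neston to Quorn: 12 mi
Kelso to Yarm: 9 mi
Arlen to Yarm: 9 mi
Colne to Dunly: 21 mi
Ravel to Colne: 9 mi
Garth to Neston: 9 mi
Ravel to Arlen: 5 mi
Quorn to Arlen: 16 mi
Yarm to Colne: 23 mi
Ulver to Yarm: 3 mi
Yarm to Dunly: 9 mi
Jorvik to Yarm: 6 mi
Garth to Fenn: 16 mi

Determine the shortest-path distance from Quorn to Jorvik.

Settle nodes by increasing distance from Quorn:
Quorn: 0
Neston: 12  (via Quorn)
Arlen: 16  (via Quorn)
Garth: 21  (via Neston)
Ravel: 21  (via Arlen)
Kelso: 23  (via Quorn)
Yarm: 25  (via Arlen)
Ulver: 28  (via Yarm)
Colne: 30  (via Ravel)
Jorvik: 31  (via Yarm)
Shortest route: Quorn–Arlen–Yarm–Jorvik = 31 mi.

31 mi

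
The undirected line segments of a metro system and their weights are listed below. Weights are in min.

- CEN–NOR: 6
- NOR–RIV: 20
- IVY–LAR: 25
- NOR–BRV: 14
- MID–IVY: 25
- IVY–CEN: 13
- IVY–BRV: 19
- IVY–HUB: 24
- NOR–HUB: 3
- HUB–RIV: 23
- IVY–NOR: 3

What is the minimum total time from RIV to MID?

48 min

Shortest distances from RIV:
RIV: 0
NOR: 20  (via RIV)
IVY: 23  (via NOR)
HUB: 23  (via RIV)
CEN: 26  (via NOR)
BRV: 34  (via NOR)
MID: 48  (via IVY)
Shortest route: RIV → NOR → IVY → MID = 48 min.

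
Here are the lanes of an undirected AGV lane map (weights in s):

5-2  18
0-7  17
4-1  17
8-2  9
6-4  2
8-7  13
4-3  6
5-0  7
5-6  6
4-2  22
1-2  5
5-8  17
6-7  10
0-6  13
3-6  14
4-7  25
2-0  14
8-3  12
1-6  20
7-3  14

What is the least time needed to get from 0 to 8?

23 s

Settle nodes by increasing distance from 0:
0: 0
5: 7  (via 0)
6: 13  (via 0)
2: 14  (via 0)
4: 15  (via 6)
7: 17  (via 0)
1: 19  (via 2)
3: 21  (via 4)
8: 23  (via 2)
Shortest route: 0 → 2 → 8 = 23 s.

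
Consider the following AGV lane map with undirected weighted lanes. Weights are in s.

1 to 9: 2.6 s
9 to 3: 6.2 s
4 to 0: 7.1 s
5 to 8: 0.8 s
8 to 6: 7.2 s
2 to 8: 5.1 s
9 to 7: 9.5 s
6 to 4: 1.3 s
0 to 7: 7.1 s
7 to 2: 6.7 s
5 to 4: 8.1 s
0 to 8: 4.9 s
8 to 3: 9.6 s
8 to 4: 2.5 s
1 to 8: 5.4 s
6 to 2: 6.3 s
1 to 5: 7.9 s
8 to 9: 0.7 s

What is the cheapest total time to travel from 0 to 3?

Candidate routes:
0–8–9–3: 4.9+0.7+6.2 = 11.8
0–8–3: 4.9+9.6 = 14.5
The minimum is 11.8 s via 0–8–9–3.

11.8 s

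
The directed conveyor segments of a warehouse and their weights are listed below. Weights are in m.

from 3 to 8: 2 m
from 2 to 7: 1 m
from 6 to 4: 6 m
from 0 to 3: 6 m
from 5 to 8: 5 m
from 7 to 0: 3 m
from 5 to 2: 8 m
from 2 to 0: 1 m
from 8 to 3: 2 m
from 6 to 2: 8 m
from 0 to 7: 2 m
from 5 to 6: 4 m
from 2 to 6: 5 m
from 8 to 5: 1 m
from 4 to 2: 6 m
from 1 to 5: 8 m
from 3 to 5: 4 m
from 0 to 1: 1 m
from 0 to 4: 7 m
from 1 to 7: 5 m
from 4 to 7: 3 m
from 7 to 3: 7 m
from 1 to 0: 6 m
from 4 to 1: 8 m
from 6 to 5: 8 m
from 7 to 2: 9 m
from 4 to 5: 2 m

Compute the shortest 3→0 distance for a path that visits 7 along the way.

Shortest 3→7: 3–8–5–2–7 = 12
Shortest 7→0: 7–0 = 3
Total via 7: 12 + 3 = 15 m.

15 m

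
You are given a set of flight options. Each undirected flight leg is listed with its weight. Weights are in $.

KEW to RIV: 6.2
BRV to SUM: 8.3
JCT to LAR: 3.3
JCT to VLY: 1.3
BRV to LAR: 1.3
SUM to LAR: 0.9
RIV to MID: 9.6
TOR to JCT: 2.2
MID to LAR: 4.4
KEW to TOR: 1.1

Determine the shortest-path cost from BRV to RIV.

Shortest distances from BRV:
BRV: 0
LAR: 1.3  (via BRV)
SUM: 2.2  (via LAR)
JCT: 4.6  (via LAR)
MID: 5.7  (via LAR)
VLY: 5.9  (via JCT)
TOR: 6.8  (via JCT)
KEW: 7.9  (via TOR)
RIV: 14.1  (via KEW)
Shortest route: BRV → LAR → JCT → TOR → KEW → RIV = $14.1.

$14.1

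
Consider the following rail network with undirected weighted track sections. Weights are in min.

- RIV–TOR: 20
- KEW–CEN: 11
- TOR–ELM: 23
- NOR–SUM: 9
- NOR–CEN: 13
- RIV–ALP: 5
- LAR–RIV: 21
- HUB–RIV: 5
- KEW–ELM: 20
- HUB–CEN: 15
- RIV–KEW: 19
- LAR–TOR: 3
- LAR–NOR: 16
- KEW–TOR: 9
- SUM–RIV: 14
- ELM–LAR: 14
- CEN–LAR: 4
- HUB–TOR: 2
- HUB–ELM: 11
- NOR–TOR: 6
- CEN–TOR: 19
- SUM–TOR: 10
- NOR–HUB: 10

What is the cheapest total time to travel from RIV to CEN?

Candidate routes:
RIV–HUB–CEN: 5+15 = 20
RIV–HUB–TOR–LAR–CEN: 5+2+3+4 = 14
The minimum is 14 min via RIV–HUB–TOR–LAR–CEN.

14 min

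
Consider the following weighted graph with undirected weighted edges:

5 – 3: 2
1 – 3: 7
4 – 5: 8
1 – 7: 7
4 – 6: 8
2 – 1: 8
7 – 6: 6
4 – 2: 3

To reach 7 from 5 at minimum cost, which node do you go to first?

3

Candidate routes:
5 → 4 → 2 → 1 → 7: 8+3+8+7 = 26
5 → 3 → 1 → 7: 2+7+7 = 16
5 → 4 → 6 → 7: 8+8+6 = 22
Cheapest is 5 → 3 → 1 → 7 at 16.
So from 5 the first move is to 3.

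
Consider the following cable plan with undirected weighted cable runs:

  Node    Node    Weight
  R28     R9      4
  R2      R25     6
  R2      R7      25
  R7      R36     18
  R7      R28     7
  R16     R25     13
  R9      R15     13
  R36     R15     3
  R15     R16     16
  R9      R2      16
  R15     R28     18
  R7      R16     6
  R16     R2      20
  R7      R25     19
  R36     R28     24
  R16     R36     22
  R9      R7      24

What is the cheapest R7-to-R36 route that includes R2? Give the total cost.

57

Best R7 to R2: R7–R2 costing 25
Best R2 to R36: R2–R9–R15–R36 costing 32
Total via R2: 25 + 32 = 57.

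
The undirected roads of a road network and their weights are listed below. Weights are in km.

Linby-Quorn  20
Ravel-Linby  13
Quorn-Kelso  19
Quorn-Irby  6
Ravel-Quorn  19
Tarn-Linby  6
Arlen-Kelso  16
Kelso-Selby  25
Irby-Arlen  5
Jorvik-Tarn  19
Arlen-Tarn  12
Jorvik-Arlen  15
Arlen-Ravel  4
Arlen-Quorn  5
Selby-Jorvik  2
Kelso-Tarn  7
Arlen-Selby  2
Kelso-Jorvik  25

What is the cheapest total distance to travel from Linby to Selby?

19 km

Compare a few routes:
Linby → Tarn → Arlen → Selby: 6+12+2 = 20
Linby → Ravel → Arlen → Selby: 13+4+2 = 19
Cheapest is Linby → Ravel → Arlen → Selby at 19 km.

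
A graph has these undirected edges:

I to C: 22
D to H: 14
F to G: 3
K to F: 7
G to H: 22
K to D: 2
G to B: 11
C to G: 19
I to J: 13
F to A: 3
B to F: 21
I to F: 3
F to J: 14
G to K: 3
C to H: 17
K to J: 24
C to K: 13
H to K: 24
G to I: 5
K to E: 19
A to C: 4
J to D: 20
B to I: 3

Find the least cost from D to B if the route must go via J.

Best D to J: D–J costing 20
Best J to B: J–I–B costing 16
Total via J: 20 + 16 = 36.

36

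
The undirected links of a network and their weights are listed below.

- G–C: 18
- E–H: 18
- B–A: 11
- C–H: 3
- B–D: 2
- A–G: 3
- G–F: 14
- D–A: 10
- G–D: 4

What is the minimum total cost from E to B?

45

Shortest distances from E:
E: 0
H: 18  (via E)
C: 21  (via H)
G: 39  (via C)
A: 42  (via G)
D: 43  (via G)
B: 45  (via D)
Shortest route: E–H–C–G–D–B = 45.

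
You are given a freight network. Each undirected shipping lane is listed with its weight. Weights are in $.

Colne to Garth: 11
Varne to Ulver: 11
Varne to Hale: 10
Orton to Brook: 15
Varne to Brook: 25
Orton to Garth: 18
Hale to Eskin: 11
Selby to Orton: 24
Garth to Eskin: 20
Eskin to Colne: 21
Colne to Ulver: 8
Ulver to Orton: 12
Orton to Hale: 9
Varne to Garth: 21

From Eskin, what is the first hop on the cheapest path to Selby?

Hale

Enumerating some paths:
Eskin - Colne - Ulver - Orton - Selby: 21+8+12+24 = 65
Eskin - Garth - Orton - Selby: 20+18+24 = 62
Eskin - Hale - Orton - Selby: 11+9+24 = 44
The minimum is $44 via Eskin - Hale - Orton - Selby.
So from Eskin the first move is to Hale.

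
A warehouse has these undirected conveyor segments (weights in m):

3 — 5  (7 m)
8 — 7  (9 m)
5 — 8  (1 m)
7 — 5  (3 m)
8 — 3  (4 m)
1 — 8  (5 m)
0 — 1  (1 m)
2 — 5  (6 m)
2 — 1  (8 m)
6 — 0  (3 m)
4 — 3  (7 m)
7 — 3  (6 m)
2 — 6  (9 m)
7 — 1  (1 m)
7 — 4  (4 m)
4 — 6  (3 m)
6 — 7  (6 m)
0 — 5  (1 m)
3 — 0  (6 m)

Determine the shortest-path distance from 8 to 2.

Running Dijkstra from 8:
8: 0
5: 1  (via 8)
0: 2  (via 5)
1: 3  (via 0)
3: 4  (via 8)
7: 4  (via 5)
6: 5  (via 0)
2: 7  (via 5)
Shortest route: 8–5–2 = 7 m.

7 m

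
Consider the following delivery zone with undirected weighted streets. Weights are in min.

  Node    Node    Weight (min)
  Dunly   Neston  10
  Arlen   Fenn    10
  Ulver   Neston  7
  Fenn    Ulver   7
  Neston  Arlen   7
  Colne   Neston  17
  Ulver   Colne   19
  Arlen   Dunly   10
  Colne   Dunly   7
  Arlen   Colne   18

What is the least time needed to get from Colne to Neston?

Compare a few routes:
Colne → Dunly → Arlen → Neston: 7+10+7 = 24
Colne → Neston: 17 = 17
Cheapest is Colne → Neston at 17 min.

17 min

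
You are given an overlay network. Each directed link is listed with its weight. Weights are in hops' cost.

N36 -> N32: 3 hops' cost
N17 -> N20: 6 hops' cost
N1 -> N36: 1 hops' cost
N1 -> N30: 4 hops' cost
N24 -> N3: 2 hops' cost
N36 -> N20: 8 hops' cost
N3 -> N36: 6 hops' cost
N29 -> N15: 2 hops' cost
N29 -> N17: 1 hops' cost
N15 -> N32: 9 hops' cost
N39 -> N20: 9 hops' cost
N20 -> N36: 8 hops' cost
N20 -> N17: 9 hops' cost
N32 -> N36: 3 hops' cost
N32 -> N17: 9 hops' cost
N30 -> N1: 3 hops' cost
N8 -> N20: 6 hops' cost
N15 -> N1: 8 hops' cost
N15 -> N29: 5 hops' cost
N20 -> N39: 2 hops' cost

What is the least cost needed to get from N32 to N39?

Shortest distances from N32:
N32: 0
N36: 3  (via N32)
N17: 9  (via N32)
N20: 11  (via N36)
N39: 13  (via N20)
Shortest route: N32–N36–N20–N39 = 13 hops' cost.

13 hops' cost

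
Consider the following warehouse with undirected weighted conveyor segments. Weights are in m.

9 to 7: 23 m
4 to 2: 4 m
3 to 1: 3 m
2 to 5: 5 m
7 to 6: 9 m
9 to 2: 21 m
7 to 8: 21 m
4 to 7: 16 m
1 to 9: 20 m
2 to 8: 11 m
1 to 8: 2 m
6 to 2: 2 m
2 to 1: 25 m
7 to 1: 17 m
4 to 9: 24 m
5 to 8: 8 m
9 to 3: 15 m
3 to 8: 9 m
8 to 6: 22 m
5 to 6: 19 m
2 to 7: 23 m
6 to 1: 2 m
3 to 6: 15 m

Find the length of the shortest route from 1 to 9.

Candidate routes:
1 → 3 → 9: 3+15 = 18
1 → 6 → 2 → 9: 2+2+21 = 25
1 → 9: 20 = 20
The minimum is 18 m via 1 → 3 → 9.

18 m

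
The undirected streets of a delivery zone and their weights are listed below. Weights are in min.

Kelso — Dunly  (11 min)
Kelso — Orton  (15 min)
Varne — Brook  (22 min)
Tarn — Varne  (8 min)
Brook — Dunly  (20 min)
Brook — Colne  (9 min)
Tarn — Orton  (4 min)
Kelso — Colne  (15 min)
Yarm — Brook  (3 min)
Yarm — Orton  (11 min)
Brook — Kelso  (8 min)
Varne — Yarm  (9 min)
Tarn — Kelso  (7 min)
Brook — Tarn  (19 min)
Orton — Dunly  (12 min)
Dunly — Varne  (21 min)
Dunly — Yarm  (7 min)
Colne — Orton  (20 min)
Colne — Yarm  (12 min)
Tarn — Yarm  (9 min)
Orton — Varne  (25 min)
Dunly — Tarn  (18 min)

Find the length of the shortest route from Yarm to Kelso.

11 min

Running Dijkstra from Yarm:
Yarm: 0
Brook: 3  (via Yarm)
Dunly: 7  (via Yarm)
Varne: 9  (via Yarm)
Tarn: 9  (via Yarm)
Orton: 11  (via Yarm)
Kelso: 11  (via Brook)
Shortest route: Yarm → Brook → Kelso = 11 min.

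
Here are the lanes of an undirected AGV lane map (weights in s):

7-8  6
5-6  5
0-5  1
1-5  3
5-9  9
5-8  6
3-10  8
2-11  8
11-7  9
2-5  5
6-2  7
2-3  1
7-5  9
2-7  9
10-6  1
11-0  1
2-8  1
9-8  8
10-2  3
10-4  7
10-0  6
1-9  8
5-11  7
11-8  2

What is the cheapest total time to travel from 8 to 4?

Compare a few routes:
8 → 11 → 0 → 10 → 4: 2+1+6+7 = 16
8 → 2 → 10 → 4: 1+3+7 = 11
8 → 2 → 6 → 10 → 4: 1+7+1+7 = 16
The minimum is 11 s via 8 → 2 → 10 → 4.

11 s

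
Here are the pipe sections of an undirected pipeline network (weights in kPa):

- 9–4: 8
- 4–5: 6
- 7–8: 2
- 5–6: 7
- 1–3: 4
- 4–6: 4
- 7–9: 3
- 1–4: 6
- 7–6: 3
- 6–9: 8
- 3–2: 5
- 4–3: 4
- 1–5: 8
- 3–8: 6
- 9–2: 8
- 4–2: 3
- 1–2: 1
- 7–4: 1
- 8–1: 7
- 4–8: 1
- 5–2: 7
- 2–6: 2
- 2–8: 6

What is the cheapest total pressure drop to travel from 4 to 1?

4 kPa

Candidate routes:
4–2–1: 3+1 = 4
4–6–2–1: 4+2+1 = 7
4–7–6–2–1: 1+3+2+1 = 7
4–1: 6 = 6
The minimum is 4 kPa via 4–2–1.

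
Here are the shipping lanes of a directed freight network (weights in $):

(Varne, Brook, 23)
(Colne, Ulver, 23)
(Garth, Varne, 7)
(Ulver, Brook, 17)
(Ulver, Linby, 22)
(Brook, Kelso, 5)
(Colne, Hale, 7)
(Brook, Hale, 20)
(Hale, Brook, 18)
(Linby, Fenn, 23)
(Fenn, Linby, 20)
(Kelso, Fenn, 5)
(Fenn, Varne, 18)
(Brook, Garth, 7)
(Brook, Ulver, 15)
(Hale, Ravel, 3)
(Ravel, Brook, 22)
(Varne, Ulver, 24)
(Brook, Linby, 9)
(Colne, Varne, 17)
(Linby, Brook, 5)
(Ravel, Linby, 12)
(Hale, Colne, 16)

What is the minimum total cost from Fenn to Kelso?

$30

Enumerating some paths:
Fenn → Varne → Ulver → Brook → Kelso: 18+24+17+5 = 64
Fenn → Varne → Brook → Kelso: 18+23+5 = 46
Fenn → Linby → Brook → Kelso: 20+5+5 = 30
The minimum is $30 via Fenn → Linby → Brook → Kelso.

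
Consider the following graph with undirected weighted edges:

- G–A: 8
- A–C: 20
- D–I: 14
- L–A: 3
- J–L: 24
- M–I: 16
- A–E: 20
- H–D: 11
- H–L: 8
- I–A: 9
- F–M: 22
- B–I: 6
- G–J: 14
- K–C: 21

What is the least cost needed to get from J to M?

Settle nodes by increasing distance from J:
J: 0
G: 14  (via J)
A: 22  (via G)
L: 24  (via J)
I: 31  (via A)
H: 32  (via L)
B: 37  (via I)
C: 42  (via A)
E: 42  (via A)
D: 43  (via H)
M: 47  (via I)
Shortest route: J → G → A → I → M = 47.

47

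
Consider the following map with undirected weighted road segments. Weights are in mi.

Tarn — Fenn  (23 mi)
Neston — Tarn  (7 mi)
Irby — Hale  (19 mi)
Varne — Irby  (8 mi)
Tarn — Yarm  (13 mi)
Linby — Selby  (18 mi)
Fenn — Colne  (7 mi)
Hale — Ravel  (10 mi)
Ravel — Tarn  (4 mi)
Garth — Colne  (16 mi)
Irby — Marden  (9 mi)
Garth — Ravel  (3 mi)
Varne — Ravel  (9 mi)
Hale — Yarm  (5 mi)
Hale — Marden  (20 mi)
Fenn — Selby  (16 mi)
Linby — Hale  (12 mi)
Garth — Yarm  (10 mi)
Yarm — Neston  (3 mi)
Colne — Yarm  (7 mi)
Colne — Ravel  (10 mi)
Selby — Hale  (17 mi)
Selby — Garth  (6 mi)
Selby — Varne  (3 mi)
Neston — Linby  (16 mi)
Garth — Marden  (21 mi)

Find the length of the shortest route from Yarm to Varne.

19 mi

Settle nodes by increasing distance from Yarm:
Yarm: 0
Neston: 3  (via Yarm)
Hale: 5  (via Yarm)
Colne: 7  (via Yarm)
Garth: 10  (via Yarm)
Tarn: 10  (via Neston)
Ravel: 13  (via Garth)
Fenn: 14  (via Colne)
Selby: 16  (via Garth)
Linby: 17  (via Hale)
Varne: 19  (via Selby)
Shortest route: Yarm–Garth–Selby–Varne = 19 mi.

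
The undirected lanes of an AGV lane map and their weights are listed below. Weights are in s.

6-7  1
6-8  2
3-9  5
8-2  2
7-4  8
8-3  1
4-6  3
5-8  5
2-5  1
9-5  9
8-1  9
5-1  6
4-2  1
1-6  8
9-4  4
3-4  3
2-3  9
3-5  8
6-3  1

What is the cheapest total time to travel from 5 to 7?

Running Dijkstra from 5:
5: 0
2: 1  (via 5)
4: 2  (via 2)
8: 3  (via 2)
3: 4  (via 8)
6: 5  (via 4)
1: 6  (via 5)
7: 6  (via 6)
Shortest route: 5–2–4–6–7 = 6 s.

6 s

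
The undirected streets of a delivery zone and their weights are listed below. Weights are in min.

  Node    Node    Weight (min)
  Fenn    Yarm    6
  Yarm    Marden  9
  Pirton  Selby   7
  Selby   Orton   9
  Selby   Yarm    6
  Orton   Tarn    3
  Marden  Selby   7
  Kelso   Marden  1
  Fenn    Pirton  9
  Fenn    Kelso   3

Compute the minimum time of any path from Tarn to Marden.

Enumerating some paths:
Tarn → Orton → Selby → Marden: 3+9+7 = 19
Tarn → Orton → Selby → Yarm → Marden: 3+9+6+9 = 27
Cheapest is Tarn → Orton → Selby → Marden at 19 min.

19 min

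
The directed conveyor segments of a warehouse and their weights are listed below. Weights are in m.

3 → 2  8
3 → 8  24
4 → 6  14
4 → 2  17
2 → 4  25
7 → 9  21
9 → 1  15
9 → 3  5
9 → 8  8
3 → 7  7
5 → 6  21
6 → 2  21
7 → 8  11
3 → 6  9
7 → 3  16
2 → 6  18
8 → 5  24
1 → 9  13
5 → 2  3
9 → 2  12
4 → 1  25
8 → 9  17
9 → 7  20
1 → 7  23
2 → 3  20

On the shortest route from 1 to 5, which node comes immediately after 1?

Enumerating some paths:
1 → 7 → 8 → 5: 23+11+24 = 58
1 → 9 → 8 → 5: 13+8+24 = 45
1 → 9 → 3 → 7 → 8 → 5: 13+5+7+11+24 = 60
1 → 9 → 3 → 8 → 5: 13+5+24+24 = 66
Cheapest is 1 → 9 → 8 → 5 at 45 m.
So from 1 the first move is to 9.

9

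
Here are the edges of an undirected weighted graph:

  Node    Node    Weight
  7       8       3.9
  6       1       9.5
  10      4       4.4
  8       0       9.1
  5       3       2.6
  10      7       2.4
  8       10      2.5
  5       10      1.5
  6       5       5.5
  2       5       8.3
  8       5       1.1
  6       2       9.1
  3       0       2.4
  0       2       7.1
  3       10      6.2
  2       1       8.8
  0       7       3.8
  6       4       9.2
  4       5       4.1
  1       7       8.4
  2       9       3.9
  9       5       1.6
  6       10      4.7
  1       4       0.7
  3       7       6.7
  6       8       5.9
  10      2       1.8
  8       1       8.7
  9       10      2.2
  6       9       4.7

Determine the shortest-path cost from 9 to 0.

6.6

Running Dijkstra from 9:
9: 0
5: 1.6  (via 9)
10: 2.2  (via 9)
8: 2.7  (via 5)
2: 3.9  (via 9)
3: 4.2  (via 5)
7: 4.6  (via 10)
6: 4.7  (via 9)
4: 5.7  (via 5)
1: 6.4  (via 4)
0: 6.6  (via 3)
Shortest route: 9 → 5 → 3 → 0 = 6.6.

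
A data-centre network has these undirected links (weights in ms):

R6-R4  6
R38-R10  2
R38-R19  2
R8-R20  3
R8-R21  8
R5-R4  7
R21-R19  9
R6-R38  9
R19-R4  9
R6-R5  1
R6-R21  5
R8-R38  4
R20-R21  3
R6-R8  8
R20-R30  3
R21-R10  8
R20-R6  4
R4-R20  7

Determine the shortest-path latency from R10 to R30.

Enumerating some paths:
R10–R21–R20–R30: 8+3+3 = 14
R10–R38–R8–R20–R30: 2+4+3+3 = 12
R10–R38–R6–R20–R30: 2+9+4+3 = 18
R10–R38–R19–R21–R20–R30: 2+2+9+3+3 = 19
Cheapest is R10–R38–R8–R20–R30 at 12 ms.

12 ms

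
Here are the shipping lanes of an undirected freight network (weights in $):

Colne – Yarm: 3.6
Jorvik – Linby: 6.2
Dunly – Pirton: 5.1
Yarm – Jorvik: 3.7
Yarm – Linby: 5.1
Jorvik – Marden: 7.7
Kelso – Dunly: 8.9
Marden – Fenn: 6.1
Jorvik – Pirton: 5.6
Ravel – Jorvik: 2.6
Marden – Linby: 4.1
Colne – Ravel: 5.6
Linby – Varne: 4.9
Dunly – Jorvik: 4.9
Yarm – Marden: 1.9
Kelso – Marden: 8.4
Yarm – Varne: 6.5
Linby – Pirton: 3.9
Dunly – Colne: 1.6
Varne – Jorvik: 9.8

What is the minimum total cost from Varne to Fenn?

$14.5

Compare a few routes:
Varne → Linby → Marden → Fenn: 4.9+4.1+6.1 = 15.1
Varne → Yarm → Marden → Fenn: 6.5+1.9+6.1 = 14.5
Cheapest is Varne → Yarm → Marden → Fenn at $14.5.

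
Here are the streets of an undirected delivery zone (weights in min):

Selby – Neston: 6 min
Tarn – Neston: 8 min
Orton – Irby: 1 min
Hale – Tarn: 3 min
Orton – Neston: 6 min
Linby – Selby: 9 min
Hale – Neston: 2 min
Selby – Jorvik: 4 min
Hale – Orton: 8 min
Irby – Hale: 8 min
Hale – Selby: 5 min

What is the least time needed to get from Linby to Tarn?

Shortest distances from Linby:
Linby: 0
Selby: 9  (via Linby)
Jorvik: 13  (via Selby)
Hale: 14  (via Selby)
Neston: 15  (via Selby)
Tarn: 17  (via Hale)
Shortest route: Linby–Selby–Hale–Tarn = 17 min.

17 min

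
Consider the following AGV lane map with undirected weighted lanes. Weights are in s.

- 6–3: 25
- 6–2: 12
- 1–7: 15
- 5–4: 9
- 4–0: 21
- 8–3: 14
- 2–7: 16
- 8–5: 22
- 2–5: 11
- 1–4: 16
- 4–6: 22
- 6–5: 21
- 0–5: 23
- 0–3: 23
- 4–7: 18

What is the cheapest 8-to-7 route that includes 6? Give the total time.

Shortest 8→6: 8 → 3 → 6 = 39
Best 6 to 7: 6 → 2 → 7 costing 28
Total via 6: 39 + 28 = 67 s.

67 s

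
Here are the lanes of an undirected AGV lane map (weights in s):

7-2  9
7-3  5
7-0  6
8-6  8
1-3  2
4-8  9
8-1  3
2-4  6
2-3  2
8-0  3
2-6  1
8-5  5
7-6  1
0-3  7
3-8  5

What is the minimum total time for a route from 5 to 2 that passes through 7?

Shortest 5→7: 5 → 8 → 0 → 7 = 14
Shortest 7→2: 7 → 6 → 2 = 2
Total via 7: 14 + 2 = 16 s.

16 s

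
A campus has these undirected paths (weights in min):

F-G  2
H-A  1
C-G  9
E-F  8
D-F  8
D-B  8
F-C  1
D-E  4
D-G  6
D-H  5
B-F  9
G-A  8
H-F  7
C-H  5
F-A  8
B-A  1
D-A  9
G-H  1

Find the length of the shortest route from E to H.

9 min

Settle nodes by increasing distance from E:
E: 0
D: 4  (via E)
F: 8  (via E)
C: 9  (via F)
H: 9  (via D)
Shortest route: E → D → H = 9 min.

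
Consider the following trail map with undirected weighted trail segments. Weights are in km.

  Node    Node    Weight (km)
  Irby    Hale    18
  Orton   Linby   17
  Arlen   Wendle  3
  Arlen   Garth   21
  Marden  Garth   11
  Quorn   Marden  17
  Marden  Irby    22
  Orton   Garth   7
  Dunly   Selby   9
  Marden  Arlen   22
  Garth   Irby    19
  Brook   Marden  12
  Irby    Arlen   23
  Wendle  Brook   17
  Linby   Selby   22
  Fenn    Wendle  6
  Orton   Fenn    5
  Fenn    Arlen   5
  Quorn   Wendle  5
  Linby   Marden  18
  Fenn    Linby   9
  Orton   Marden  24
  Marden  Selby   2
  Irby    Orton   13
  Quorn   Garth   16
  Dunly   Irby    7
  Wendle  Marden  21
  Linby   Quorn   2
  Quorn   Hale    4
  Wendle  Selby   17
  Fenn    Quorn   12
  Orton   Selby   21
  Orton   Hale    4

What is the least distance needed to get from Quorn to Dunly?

Running Dijkstra from Quorn:
Quorn: 0
Linby: 2  (via Quorn)
Hale: 4  (via Quorn)
Wendle: 5  (via Quorn)
Arlen: 8  (via Wendle)
Orton: 8  (via Hale)
Fenn: 11  (via Linby)
Garth: 15  (via Orton)
Marden: 17  (via Quorn)
Selby: 19  (via Marden)
Irby: 21  (via Orton)
Brook: 22  (via Wendle)
Dunly: 28  (via Selby)
Shortest route: Quorn–Marden–Selby–Dunly = 28 km.

28 km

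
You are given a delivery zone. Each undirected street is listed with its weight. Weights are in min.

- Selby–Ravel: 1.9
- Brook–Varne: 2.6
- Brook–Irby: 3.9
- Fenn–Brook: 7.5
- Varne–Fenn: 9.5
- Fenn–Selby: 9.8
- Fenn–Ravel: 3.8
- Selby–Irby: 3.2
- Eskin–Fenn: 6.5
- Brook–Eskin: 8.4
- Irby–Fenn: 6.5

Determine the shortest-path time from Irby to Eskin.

12.3 min

Enumerating some paths:
Irby → Brook → Eskin: 3.9+8.4 = 12.3
Irby → Selby → Ravel → Fenn → Eskin: 3.2+1.9+3.8+6.5 = 15.4
Irby → Fenn → Eskin: 6.5+6.5 = 13
The minimum is 12.3 min via Irby → Brook → Eskin.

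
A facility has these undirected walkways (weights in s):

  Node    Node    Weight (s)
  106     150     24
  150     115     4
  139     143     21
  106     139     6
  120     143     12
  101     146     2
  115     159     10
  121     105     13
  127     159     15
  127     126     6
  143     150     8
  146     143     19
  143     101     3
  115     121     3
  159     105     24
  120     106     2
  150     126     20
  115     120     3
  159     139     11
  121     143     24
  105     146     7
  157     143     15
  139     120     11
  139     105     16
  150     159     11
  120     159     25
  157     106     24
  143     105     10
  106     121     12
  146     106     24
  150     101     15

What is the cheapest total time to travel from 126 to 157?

Shortest distances from 126:
126: 0
127: 6  (via 126)
150: 20  (via 126)
159: 21  (via 127)
115: 24  (via 150)
121: 27  (via 115)
120: 27  (via 115)
143: 28  (via 150)
106: 29  (via 120)
101: 31  (via 143)
139: 32  (via 159)
146: 33  (via 101)
105: 38  (via 143)
157: 43  (via 143)
Shortest route: 126–150–143–157 = 43 s.

43 s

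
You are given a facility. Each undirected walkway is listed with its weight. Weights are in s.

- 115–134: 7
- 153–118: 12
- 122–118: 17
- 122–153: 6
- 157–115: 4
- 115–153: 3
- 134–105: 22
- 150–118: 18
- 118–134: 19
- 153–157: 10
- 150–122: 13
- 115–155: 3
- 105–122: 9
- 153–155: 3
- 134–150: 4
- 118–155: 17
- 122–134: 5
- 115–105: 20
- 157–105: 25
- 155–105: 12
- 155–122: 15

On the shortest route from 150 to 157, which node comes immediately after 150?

Candidate routes:
150–134–115–157: 4+7+4 = 15
150–134–122–153–115–157: 4+5+6+3+4 = 22
150–134–115–153–157: 4+7+3+10 = 24
Cheapest is 150–134–115–157 at 15 s.
So from 150 the first move is to 134.

134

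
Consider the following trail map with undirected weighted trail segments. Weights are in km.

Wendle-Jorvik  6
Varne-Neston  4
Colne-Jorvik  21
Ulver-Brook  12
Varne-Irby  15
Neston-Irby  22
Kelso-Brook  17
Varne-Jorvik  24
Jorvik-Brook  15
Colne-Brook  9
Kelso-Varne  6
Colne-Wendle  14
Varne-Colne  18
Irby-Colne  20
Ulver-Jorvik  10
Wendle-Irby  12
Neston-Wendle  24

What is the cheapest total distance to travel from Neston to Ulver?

Shortest distances from Neston:
Neston: 0
Varne: 4  (via Neston)
Kelso: 10  (via Varne)
Irby: 19  (via Varne)
Colne: 22  (via Varne)
Wendle: 24  (via Neston)
Brook: 27  (via Kelso)
Jorvik: 28  (via Varne)
Ulver: 38  (via Jorvik)
Shortest route: Neston–Varne–Jorvik–Ulver = 38 km.

38 km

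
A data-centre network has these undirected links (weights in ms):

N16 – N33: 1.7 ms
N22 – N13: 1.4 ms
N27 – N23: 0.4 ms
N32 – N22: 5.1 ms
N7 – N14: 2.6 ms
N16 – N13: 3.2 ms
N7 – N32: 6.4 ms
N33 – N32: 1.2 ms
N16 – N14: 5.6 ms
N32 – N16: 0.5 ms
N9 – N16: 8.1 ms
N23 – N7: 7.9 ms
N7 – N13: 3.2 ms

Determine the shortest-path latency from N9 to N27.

22.8 ms

Enumerating some paths:
N9 → N16 → N32 → N7 → N23 → N27: 8.1+0.5+6.4+7.9+0.4 = 23.3
N9 → N16 → N13 → N7 → N23 → N27: 8.1+3.2+3.2+7.9+0.4 = 22.8
N9 → N16 → N14 → N7 → N23 → N27: 8.1+5.6+2.6+7.9+0.4 = 24.6
The minimum is 22.8 ms via N9 → N16 → N13 → N7 → N23 → N27.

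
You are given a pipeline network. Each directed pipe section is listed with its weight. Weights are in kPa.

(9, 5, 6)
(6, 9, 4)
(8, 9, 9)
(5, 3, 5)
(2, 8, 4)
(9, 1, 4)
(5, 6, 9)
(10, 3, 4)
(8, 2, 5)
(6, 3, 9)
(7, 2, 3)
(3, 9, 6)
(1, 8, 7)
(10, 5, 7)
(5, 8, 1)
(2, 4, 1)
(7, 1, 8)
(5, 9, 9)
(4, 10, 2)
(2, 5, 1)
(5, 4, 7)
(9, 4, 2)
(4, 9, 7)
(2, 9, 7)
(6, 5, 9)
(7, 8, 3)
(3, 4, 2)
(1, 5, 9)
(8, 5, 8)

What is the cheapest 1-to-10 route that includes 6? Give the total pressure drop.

Best 1 to 6: 1–5–6 costing 18
Best 6 to 10: 6–9–4–10 costing 8
Total via 6: 18 + 8 = 26 kPa.

26 kPa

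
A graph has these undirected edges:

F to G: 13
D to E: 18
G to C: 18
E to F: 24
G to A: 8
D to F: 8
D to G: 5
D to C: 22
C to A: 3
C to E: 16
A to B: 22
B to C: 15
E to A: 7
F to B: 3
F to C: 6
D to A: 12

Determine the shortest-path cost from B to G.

Running Dijkstra from B:
B: 0
F: 3  (via B)
C: 9  (via F)
D: 11  (via F)
A: 12  (via C)
G: 16  (via F)
Shortest route: B → F → G = 16.

16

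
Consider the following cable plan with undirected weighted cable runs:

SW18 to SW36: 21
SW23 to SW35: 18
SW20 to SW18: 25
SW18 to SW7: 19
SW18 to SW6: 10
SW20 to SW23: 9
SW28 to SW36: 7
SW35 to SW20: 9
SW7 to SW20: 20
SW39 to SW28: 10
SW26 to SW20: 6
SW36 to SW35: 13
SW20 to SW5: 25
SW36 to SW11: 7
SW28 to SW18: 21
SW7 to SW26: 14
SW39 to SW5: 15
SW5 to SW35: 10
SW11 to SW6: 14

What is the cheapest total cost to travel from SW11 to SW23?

Running Dijkstra from SW11:
SW11: 0
SW36: 7  (via SW11)
SW28: 14  (via SW36)
SW6: 14  (via SW11)
SW35: 20  (via SW36)
SW18: 24  (via SW6)
SW39: 24  (via SW28)
SW20: 29  (via SW35)
SW5: 30  (via SW35)
SW26: 35  (via SW20)
SW23: 38  (via SW35)
Shortest route: SW11–SW36–SW35–SW23 = 38.

38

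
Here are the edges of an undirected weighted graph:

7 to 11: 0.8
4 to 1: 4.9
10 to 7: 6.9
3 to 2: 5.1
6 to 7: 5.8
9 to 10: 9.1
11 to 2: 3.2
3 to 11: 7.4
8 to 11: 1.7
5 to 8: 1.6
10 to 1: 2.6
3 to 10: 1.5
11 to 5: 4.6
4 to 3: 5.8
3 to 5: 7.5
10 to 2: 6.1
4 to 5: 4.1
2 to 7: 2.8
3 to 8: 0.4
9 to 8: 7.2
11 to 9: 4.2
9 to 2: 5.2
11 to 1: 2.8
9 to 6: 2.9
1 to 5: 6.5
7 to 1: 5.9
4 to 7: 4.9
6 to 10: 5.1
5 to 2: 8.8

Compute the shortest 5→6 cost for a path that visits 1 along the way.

13.8

Best 5 to 1: 5–8–11–1 costing 6.1
Shortest 1→6: 1–10–6 = 7.7
Total via 1: 6.1 + 7.7 = 13.8.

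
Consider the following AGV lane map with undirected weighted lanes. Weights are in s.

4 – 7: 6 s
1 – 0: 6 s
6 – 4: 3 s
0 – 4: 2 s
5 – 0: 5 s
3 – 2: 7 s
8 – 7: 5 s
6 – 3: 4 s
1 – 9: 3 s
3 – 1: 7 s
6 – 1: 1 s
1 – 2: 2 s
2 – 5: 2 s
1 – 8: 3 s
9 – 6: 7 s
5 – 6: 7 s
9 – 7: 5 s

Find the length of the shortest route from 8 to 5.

Shortest distances from 8:
8: 0
1: 3  (via 8)
6: 4  (via 1)
2: 5  (via 1)
7: 5  (via 8)
9: 6  (via 1)
4: 7  (via 6)
5: 7  (via 2)
Shortest route: 8 → 1 → 2 → 5 = 7 s.

7 s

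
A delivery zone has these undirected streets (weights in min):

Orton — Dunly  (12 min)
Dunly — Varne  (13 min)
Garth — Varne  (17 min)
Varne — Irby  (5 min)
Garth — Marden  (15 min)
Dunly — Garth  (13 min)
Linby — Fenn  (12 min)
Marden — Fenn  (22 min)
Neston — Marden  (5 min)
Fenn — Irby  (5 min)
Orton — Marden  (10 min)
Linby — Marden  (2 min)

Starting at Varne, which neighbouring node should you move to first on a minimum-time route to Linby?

Enumerating some paths:
Varne–Dunly–Orton–Marden–Linby: 13+12+10+2 = 37
Varne–Irby–Fenn–Linby: 5+5+12 = 22
Varne–Garth–Marden–Linby: 17+15+2 = 34
Varne–Irby–Fenn–Marden–Linby: 5+5+22+2 = 34
The minimum is 22 min via Varne–Irby–Fenn–Linby.
So from Varne the first move is to Irby.

Irby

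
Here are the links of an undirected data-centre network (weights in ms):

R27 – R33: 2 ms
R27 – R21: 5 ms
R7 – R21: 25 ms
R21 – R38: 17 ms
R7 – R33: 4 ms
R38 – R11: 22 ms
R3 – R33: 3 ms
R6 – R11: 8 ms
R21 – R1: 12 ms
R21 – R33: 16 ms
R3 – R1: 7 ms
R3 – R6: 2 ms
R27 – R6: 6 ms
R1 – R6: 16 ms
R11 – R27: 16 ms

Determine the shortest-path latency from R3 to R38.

27 ms

Running Dijkstra from R3:
R3: 0
R6: 2  (via R3)
R33: 3  (via R3)
R27: 5  (via R33)
R7: 7  (via R33)
R1: 7  (via R3)
R21: 10  (via R27)
R11: 10  (via R6)
R38: 27  (via R21)
Shortest route: R3–R33–R27–R21–R38 = 27 ms.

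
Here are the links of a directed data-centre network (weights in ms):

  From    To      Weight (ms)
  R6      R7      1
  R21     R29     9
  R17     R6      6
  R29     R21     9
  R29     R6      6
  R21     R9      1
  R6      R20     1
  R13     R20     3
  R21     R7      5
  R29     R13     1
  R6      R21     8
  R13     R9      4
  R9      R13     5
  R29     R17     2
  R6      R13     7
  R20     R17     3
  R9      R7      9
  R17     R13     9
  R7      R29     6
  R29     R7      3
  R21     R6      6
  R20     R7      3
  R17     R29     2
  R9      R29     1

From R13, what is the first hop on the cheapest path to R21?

R9

Candidate routes:
R13–R9–R29–R6–R21: 4+1+6+8 = 19
R13–R20–R17–R6–R21: 3+3+6+8 = 20
R13–R9–R29–R21: 4+1+9 = 14
R13–R20–R17–R29–R21: 3+3+2+9 = 17
Cheapest is R13–R9–R29–R21 at 14 ms.
So from R13 the first move is to R9.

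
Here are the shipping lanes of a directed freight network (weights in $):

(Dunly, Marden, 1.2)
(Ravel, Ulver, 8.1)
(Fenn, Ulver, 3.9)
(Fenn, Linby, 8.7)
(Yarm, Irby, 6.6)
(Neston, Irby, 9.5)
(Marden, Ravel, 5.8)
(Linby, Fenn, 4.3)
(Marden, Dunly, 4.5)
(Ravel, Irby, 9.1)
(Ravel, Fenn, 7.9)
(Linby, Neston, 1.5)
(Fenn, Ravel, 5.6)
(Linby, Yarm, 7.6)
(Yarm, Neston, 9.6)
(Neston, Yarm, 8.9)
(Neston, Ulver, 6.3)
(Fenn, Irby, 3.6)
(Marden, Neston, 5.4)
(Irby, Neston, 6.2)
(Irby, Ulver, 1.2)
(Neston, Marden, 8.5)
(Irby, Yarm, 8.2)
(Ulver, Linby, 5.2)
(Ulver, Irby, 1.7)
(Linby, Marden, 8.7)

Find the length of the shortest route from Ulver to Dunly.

$18.4

Shortest distances from Ulver:
Ulver: 0
Irby: 1.7  (via Ulver)
Linby: 5.2  (via Ulver)
Neston: 6.7  (via Linby)
Fenn: 9.5  (via Linby)
Yarm: 9.9  (via Irby)
Marden: 13.9  (via Linby)
Ravel: 15.1  (via Fenn)
Dunly: 18.4  (via Marden)
Shortest route: Ulver–Linby–Marden–Dunly = $18.4.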